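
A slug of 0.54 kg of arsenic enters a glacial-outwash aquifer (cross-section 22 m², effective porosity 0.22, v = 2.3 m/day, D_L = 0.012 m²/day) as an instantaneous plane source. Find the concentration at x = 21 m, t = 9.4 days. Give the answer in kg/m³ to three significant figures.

0.0400 kg/m³

For an instantaneous plane source, C(x,t) = M/(n_e·A·√(4πDt)) · exp(−(x−vt)²/(4Dt)), with n_e·A the pore (flow) area.
Plume center vt = 2.3 × 9.4 = 21.62 m, so the well at 21 m is 0.62 m upgradient of the peak.
√(4πDt) = 1.191 m, giving peak height M/(n_e·A·√(4πDt)) = 0.54/(0.22 × 22 × 1.191) = 0.09368 kg/m³.
(x−vt)²/(4Dt) = (-0.62)²/(4 × 0.012 × 9.4) = 0.8520; exp(−0.8520) = 0.4266.
C = 0.09368 × 0.4266 = 0.0400 kg/m³.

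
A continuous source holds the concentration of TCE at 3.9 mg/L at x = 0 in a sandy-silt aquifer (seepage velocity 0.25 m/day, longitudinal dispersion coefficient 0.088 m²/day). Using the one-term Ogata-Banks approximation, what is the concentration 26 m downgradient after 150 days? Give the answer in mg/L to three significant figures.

3.85 mg/L

For a continuous step input, C/C₀ ≈ ½·erfc((x−vt)/(2√(Dt))).
vt = 0.25 × 150 = 37.5 m and 2√(Dt) = 2√(0.088 × 150) = 7.266 m.
Argument (x−vt)/(2√(Dt)) = (26 − 37.5)/7.266 = -1.583; ½·erfc(-1.583) = 0.9874.
C = 3.9 × 0.9874 = 3.85 mg/L.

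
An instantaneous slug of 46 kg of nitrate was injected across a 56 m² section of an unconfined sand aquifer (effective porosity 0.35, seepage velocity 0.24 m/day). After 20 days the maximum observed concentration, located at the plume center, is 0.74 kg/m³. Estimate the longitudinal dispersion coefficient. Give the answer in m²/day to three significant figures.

0.0400 m²/day

At the plume center C_max = M/(n_e·A·√(4πDt)), so D = M²/(4πt·(n_e·A·C_max)²).
n_e·A·C_max = 0.35 × 56 × 0.74 = 14.50 kg/m.
D = 46²/(4π × 20 × 14.50²) = 0.0400 m²/day.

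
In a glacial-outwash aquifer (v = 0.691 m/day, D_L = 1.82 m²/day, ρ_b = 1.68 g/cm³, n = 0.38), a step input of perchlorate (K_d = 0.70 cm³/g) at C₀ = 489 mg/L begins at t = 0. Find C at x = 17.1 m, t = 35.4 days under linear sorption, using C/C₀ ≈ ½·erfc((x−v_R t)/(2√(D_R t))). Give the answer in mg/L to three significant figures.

Retardation factor R = 1 + ρ_b·K_d/n = 1 + 1.68 × 0.70/0.38 = 4.095.
Sorption retards both mechanisms: v_R = v/R = 0.1687 m/day, D_R = D/R = 0.4444 m²/day.
v_R·t = 0.1687 × 35.4 = 5.97198 m; 2√(D_R t) = 7.933 m; argument = (17.1 − 5.97198)/7.933 = 1.403.
C = C₀ × ½·erfc(1.403) = 489 × 0.02362 = 11.6 mg/L.

11.6 mg/L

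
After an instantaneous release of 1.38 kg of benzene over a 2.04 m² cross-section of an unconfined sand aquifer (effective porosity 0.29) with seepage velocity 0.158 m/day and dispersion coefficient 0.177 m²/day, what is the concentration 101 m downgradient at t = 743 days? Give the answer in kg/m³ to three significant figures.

0.0344 kg/m³

For an instantaneous plane source, C(x,t) = M/(n_e·A·√(4πDt)) · exp(−(x−vt)²/(4Dt)), with n_e·A the pore (flow) area.
Plume center vt = 0.158 × 743 = 117.394 m, so the well at 101 m is 16.394 m upgradient of the peak.
√(4πDt) = 40.65 m, giving peak height M/(n_e·A·√(4πDt)) = 1.38/(0.29 × 2.04 × 40.65) = 0.05738 kg/m³.
(x−vt)²/(4Dt) = (-16.394)²/(4 × 0.177 × 743) = 0.5109; exp(−0.5109) = 0.6000.
C = 0.05738 × 0.6000 = 0.0344 kg/m³.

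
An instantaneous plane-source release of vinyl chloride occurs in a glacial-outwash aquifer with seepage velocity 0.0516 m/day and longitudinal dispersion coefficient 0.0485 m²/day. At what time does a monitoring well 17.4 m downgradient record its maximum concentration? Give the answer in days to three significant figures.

319 days

For the 1D instantaneous-source solution, setting ∂C/∂t = 0 at fixed x gives v²t² + 2Dt − x² = 0, so t = (√(D² + v²x²) − D)/v².
√(D² + v²x²) = √(0.0485² + 0.0516² × 17.4²) = 0.8991; v² = 0.00266256.
t = (0.8991 − 0.0485)/0.00266256 = 319 days (vs. the pure-advection estimate x/v = 337 d).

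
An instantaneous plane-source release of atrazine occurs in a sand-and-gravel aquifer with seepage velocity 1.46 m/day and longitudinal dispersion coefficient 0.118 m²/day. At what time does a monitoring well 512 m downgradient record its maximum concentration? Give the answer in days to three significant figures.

For the 1D instantaneous-source solution, setting ∂C/∂t = 0 at fixed x gives v²t² + 2Dt − x² = 0, so t = (√(D² + v²x²) − D)/v².
√(D² + v²x²) = √(0.118² + 1.46² × 512²) = 747.5; v² = 2.1316.
t = (747.5 − 0.118)/2.1316 = 351 days (vs. the pure-advection estimate x/v = 351 d).

351 days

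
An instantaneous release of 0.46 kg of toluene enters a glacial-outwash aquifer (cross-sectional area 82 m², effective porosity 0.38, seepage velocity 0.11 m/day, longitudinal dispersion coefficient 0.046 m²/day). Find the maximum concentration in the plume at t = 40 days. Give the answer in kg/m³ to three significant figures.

The peak of an instantaneous 1D plume sits at x = vt; there the Gaussian factor is 1 and C_max = M/(n_e·A·√(4πDt)), where n_e·A is the pore area the mass is dissolved in.
√(4πDt) = √(4π × 0.046 × 40) = 4.809 m, so C_max = 0.46/(0.38 × 82 × 4.809) = 0.00307 kg/m³.

0.00307 kg/m³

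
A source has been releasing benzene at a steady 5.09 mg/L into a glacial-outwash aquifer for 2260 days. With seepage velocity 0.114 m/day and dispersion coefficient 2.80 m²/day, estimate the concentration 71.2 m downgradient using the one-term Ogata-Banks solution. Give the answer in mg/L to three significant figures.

4.84 mg/L

For a continuous step input, C/C₀ ≈ ½·erfc((x−vt)/(2√(Dt))).
vt = 0.114 × 2260 = 257.64 m and 2√(Dt) = 2√(2.80 × 2260) = 159.1 m.
Argument (x−vt)/(2√(Dt)) = (71.2 − 257.64)/159.1 = -1.172; ½·erfc(-1.172) = 0.9513.
C = 5.09 × 0.9513 = 4.84 mg/L.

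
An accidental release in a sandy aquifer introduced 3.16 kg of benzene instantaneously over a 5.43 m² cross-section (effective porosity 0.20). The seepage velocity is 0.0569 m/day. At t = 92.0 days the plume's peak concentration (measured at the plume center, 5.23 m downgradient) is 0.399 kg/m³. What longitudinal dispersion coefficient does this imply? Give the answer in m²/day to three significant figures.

0.0460 m²/day

At the plume center C_max = M/(n_e·A·√(4πDt)), so D = M²/(4πt·(n_e·A·C_max)²).
n_e·A·C_max = 0.20 × 5.43 × 0.399 = 0.4333 kg/m.
D = 3.16²/(4π × 92.0 × 0.4333²) = 0.0460 m²/day.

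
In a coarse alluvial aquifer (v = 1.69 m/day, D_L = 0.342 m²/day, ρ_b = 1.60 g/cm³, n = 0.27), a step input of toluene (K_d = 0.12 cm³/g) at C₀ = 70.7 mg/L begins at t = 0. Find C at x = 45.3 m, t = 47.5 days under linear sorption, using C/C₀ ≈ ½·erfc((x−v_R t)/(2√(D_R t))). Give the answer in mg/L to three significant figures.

45.6 mg/L

Retardation factor R = 1 + ρ_b·K_d/n = 1 + 1.60 × 0.12/0.27 = 1.711.
Sorption retards both mechanisms: v_R = v/R = 0.9877 m/day, D_R = D/R = 0.1999 m²/day.
v_R·t = 0.9877 × 47.5 = 46.91575 m; 2√(D_R t) = 6.163 m; argument = (45.3 − 46.91575)/6.163 = -0.2622.
C = C₀ × ½·erfc(-0.2622) = 70.7 × 0.6446 = 45.6 mg/L.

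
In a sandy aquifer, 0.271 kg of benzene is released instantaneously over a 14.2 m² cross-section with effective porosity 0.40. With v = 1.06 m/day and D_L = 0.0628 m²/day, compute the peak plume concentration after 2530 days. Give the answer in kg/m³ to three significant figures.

The peak of an instantaneous 1D plume sits at x = vt; there the Gaussian factor is 1 and C_max = M/(n_e·A·√(4πDt)), where n_e·A is the pore area the mass is dissolved in.
√(4πDt) = √(4π × 0.0628 × 2530) = 44.68 m, so C_max = 0.271/(0.40 × 14.2 × 44.68) = 0.00107 kg/m³.

0.00107 kg/m³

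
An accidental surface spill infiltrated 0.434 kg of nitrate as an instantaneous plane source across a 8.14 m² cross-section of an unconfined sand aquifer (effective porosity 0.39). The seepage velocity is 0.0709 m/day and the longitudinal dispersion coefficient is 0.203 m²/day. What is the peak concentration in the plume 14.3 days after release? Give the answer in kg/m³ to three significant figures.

0.0226 kg/m³

The peak of an instantaneous 1D plume sits at x = vt; there the Gaussian factor is 1 and C_max = M/(n_e·A·√(4πDt)), where n_e·A is the pore area the mass is dissolved in.
√(4πDt) = √(4π × 0.203 × 14.3) = 6.040 m, so C_max = 0.434/(0.39 × 8.14 × 6.040) = 0.0226 kg/m³.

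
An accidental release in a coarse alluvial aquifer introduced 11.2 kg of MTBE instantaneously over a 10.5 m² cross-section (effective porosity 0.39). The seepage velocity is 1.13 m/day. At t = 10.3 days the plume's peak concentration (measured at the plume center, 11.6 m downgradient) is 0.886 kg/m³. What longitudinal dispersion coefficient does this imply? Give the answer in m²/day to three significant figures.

0.0736 m²/day

At the plume center C_max = M/(n_e·A·√(4πDt)), so D = M²/(4πt·(n_e·A·C_max)²).
n_e·A·C_max = 0.39 × 10.5 × 0.886 = 3.628 kg/m.
D = 11.2²/(4π × 10.3 × 3.628²) = 0.0736 m²/day.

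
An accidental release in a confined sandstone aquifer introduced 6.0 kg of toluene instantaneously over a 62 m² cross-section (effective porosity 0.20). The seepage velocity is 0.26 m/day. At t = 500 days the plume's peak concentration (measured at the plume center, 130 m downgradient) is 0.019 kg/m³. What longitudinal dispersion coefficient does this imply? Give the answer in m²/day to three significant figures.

0.103 m²/day

At the plume center C_max = M/(n_e·A·√(4πDt)), so D = M²/(4πt·(n_e·A·C_max)²).
n_e·A·C_max = 0.20 × 62 × 0.019 = 0.2356 kg/m.
D = 6.0²/(4π × 500 × 0.2356²) = 0.103 m²/day.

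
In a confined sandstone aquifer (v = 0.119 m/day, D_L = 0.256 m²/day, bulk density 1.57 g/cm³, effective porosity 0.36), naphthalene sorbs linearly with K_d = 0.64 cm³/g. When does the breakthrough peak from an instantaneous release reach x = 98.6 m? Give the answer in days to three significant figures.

3070 days

Retardation factor R = 1 + ρ_b·K_d/n = 1 + 1.57 × 0.64/0.36 = 3.791.
Sorption retards both mechanisms: v_R = v/R = 0.03139 m/day, D_R = D/R = 0.06753 m²/day.
Peak time from v_R²t² + 2D_R t − x² = 0: t = (√(D_R² + v_R²x²) − D_R)/v_R².
√(D_R² + v_R²x²) = √(0.06753² + 0.03139² × 98.6²) = 3.096; v_R² = 0.0009853.
t = (3.096 − 0.06753)/0.0009853 = 3070 days.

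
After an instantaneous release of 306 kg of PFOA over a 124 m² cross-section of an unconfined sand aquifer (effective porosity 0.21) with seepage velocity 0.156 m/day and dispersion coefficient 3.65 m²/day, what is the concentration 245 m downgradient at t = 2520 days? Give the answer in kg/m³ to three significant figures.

0.0190 kg/m³

For an instantaneous plane source, C(x,t) = M/(n_e·A·√(4πDt)) · exp(−(x−vt)²/(4Dt)), with n_e·A the pore (flow) area.
Plume center vt = 0.156 × 2520 = 393.12 m, so the well at 245 m is 148.12 m upgradient of the peak.
√(4πDt) = 340.0 m, giving peak height M/(n_e·A·√(4πDt)) = 306/(0.21 × 124 × 340.0) = 0.03456 kg/m³.
(x−vt)²/(4Dt) = (-148.12)²/(4 × 3.65 × 2520) = 0.5963; exp(−0.5963) = 0.5508.
C = 0.03456 × 0.5508 = 0.0190 kg/m³.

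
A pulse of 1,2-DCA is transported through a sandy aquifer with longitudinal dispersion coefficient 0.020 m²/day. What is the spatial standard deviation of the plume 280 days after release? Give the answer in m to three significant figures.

Dispersive spreading gives a Gaussian with σ² = 2Dt; advection only shifts the center.
σ = √(2 × 0.020 × 280) = 3.35 m.

3.35 m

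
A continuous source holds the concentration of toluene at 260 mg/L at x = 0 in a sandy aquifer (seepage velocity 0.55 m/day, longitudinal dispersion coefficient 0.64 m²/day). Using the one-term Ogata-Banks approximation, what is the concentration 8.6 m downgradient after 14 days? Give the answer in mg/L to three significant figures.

For a continuous step input, C/C₀ ≈ ½·erfc((x−vt)/(2√(Dt))).
vt = 0.55 × 14 = 7.7 m and 2√(Dt) = 2√(0.64 × 14) = 5.987 m.
Argument (x−vt)/(2√(Dt)) = (8.6 − 7.7)/5.987 = 0.1503; ½·erfc(0.1503) = 0.4158.
C = 260 × 0.4158 = 108 mg/L.

108 mg/L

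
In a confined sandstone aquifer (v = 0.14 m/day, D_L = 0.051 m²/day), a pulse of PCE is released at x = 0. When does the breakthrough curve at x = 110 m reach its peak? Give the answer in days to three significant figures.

783 days

For the 1D instantaneous-source solution, setting ∂C/∂t = 0 at fixed x gives v²t² + 2Dt − x² = 0, so t = (√(D² + v²x²) − D)/v².
√(D² + v²x²) = √(0.051² + 0.14² × 110²) = 15.40; v² = 0.0196.
t = (15.40 − 0.051)/0.0196 = 783 days (vs. the pure-advection estimate x/v = 786 d).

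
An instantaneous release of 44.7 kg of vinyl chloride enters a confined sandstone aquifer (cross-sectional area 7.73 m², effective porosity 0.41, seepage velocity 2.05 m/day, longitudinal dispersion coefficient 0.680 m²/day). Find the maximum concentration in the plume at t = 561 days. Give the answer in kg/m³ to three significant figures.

0.204 kg/m³

The peak of an instantaneous 1D plume sits at x = vt; there the Gaussian factor is 1 and C_max = M/(n_e·A·√(4πDt)), where n_e·A is the pore area the mass is dissolved in.
√(4πDt) = √(4π × 0.680 × 561) = 69.24 m, so C_max = 44.7/(0.41 × 7.73 × 69.24) = 0.204 kg/m³.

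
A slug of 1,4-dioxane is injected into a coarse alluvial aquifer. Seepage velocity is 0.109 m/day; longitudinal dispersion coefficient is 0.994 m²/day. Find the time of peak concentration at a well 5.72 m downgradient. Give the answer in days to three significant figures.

For the 1D instantaneous-source solution, setting ∂C/∂t = 0 at fixed x gives v²t² + 2Dt − x² = 0, so t = (√(D² + v²x²) − D)/v².
√(D² + v²x²) = √(0.994² + 0.109² × 5.72²) = 1.173; v² = 0.011881.
t = (1.173 − 0.994)/0.011881 = 15.1 days (vs. the pure-advection estimate x/v = 52.5 d).

15.1 days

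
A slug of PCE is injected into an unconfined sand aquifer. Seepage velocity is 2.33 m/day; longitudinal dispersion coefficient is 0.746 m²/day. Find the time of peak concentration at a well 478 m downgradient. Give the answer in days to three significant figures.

For the 1D instantaneous-source solution, setting ∂C/∂t = 0 at fixed x gives v²t² + 2Dt − x² = 0, so t = (√(D² + v²x²) − D)/v².
√(D² + v²x²) = √(0.746² + 2.33² × 478²) = 1114; v² = 5.4289.
t = (1114 − 0.746)/5.4289 = 205 days (vs. the pure-advection estimate x/v = 205 d).

205 days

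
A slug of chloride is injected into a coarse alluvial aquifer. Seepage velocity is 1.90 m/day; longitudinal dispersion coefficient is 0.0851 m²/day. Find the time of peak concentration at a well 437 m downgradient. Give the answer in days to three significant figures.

230 days

For the 1D instantaneous-source solution, setting ∂C/∂t = 0 at fixed x gives v²t² + 2Dt − x² = 0, so t = (√(D² + v²x²) − D)/v².
√(D² + v²x²) = √(0.0851² + 1.90² × 437²) = 830.3; v² = 3.61.
t = (830.3 − 0.0851)/3.61 = 230 days (vs. the pure-advection estimate x/v = 230 d).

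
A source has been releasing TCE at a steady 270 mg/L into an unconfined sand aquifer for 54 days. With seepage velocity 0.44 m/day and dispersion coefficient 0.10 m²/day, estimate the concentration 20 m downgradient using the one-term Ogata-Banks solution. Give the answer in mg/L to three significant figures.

For a continuous step input, C/C₀ ≈ ½·erfc((x−vt)/(2√(Dt))).
vt = 0.44 × 54 = 23.76 m and 2√(Dt) = 2√(0.10 × 54) = 4.648 m.
Argument (x−vt)/(2√(Dt)) = (20 − 23.76)/4.648 = -0.8090; ½·erfc(-0.8090) = 0.8737.
C = 270 × 0.8737 = 236 mg/L.

236 mg/L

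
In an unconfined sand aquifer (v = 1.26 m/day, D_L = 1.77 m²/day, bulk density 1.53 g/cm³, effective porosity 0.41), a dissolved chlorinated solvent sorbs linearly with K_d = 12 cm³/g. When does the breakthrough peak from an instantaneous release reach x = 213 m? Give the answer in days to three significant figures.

Retardation factor R = 1 + ρ_b·K_d/n = 1 + 1.53 × 12/0.41 = 45.78.
Sorption retards both mechanisms: v_R = v/R = 0.02752 m/day, D_R = D/R = 0.03866 m²/day.
Peak time from v_R²t² + 2D_R t − x² = 0: t = (√(D_R² + v_R²x²) − D_R)/v_R².
√(D_R² + v_R²x²) = √(0.03866² + 0.02752² × 213²) = 5.862; v_R² = 0.0007574.
t = (5.862 − 0.03866)/0.0007574 = 7690 days.

7690 days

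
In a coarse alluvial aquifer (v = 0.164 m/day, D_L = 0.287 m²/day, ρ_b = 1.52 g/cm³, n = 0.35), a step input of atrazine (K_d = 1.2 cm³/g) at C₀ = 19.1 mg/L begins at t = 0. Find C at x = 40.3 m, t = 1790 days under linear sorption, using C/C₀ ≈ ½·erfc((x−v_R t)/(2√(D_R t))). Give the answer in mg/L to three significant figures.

13.5 mg/L

Retardation factor R = 1 + ρ_b·K_d/n = 1 + 1.52 × 1.2/0.35 = 6.211.
Sorption retards both mechanisms: v_R = v/R = 0.02640 m/day, D_R = D/R = 0.04621 m²/day.
v_R·t = 0.02640 × 1790 = 47.256 m; 2√(D_R t) = 18.19 m; argument = (40.3 − 47.256)/18.19 = -0.3824.
C = C₀ × ½·erfc(-0.3824) = 19.1 × 0.7057 = 13.5 mg/L.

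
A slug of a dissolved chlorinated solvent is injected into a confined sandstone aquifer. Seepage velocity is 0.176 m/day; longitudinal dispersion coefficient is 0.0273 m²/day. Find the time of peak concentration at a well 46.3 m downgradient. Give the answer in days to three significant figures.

262 days

For the 1D instantaneous-source solution, setting ∂C/∂t = 0 at fixed x gives v²t² + 2Dt − x² = 0, so t = (√(D² + v²x²) − D)/v².
√(D² + v²x²) = √(0.0273² + 0.176² × 46.3²) = 8.149; v² = 0.030976.
t = (8.149 − 0.0273)/0.030976 = 262 days (vs. the pure-advection estimate x/v = 263 d).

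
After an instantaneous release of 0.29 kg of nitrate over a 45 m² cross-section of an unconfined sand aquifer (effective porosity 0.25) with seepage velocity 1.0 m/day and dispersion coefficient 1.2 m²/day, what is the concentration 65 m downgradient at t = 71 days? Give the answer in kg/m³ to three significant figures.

For an instantaneous plane source, C(x,t) = M/(n_e·A·√(4πDt)) · exp(−(x−vt)²/(4Dt)), with n_e·A the pore (flow) area.
Plume center vt = 1.0 × 71 = 71 m, so the well at 65 m is 6 m upgradient of the peak.
√(4πDt) = 32.72 m, giving peak height M/(n_e·A·√(4πDt)) = 0.29/(0.25 × 45 × 32.72) = 0.0007878 kg/m³.
(x−vt)²/(4Dt) = (-6)²/(4 × 1.2 × 71) = 0.1056; exp(−0.1056) = 0.8998.
C = 0.0007878 × 0.8998 = 0.000709 kg/m³.

0.000709 kg/m³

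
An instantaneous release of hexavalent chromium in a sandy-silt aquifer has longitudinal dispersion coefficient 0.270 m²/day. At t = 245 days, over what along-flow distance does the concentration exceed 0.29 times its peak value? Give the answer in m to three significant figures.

36.2 m

The plume is Gaussian with σ = √(2Dt) = √(2 × 0.270 × 245) = 11.50 m.
C/C_peak = exp(−Δx²/(2σ²)) = 0.29 ⇒ Δx = σ·√(−2 ln 0.29) = 11.50 × 1.573 = 18.09 m.
Width = 2Δx = 36.2 m.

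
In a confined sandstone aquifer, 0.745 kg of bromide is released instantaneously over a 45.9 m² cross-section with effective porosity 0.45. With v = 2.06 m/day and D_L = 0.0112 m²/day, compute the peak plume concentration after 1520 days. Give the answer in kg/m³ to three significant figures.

The peak of an instantaneous 1D plume sits at x = vt; there the Gaussian factor is 1 and C_max = M/(n_e·A·√(4πDt)), where n_e·A is the pore area the mass is dissolved in.
√(4πDt) = √(4π × 0.0112 × 1520) = 14.63 m, so C_max = 0.745/(0.45 × 45.9 × 14.63) = 0.00247 kg/m³.

0.00247 kg/m³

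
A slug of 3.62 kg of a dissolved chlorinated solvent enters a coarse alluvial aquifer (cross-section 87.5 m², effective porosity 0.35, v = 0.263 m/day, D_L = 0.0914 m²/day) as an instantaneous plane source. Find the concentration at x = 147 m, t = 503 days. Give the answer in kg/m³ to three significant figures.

0.00152 kg/m³

For an instantaneous plane source, C(x,t) = M/(n_e·A·√(4πDt)) · exp(−(x−vt)²/(4Dt)), with n_e·A the pore (flow) area.
Plume center vt = 0.263 × 503 = 132.289 m, so the well at 147 m is 14.711 m downgradient of the peak.
√(4πDt) = 24.04 m, giving peak height M/(n_e·A·√(4πDt)) = 3.62/(0.35 × 87.5 × 24.04) = 0.004917 kg/m³.
(x−vt)²/(4Dt) = (14.711)²/(4 × 0.0914 × 503) = 1.177; exp(−1.177) = 0.3082.
C = 0.004917 × 0.3082 = 0.00152 kg/m³.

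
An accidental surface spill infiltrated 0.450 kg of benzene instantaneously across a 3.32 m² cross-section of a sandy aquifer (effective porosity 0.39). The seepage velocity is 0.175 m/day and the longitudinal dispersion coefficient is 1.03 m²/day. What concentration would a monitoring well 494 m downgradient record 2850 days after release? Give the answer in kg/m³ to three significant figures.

For an instantaneous plane source, C(x,t) = M/(n_e·A·√(4πDt)) · exp(−(x−vt)²/(4Dt)), with n_e·A the pore (flow) area.
Plume center vt = 0.175 × 2850 = 498.75 m, so the well at 494 m is 4.75 m upgradient of the peak.
√(4πDt) = 192.1 m, giving peak height M/(n_e·A·√(4πDt)) = 0.450/(0.39 × 3.32 × 192.1) = 0.001809 kg/m³.
(x−vt)²/(4Dt) = (-4.75)²/(4 × 1.03 × 2850) = 0.001922; exp(−0.001922) = 0.9981.
C = 0.001809 × 0.9981 = 0.00181 kg/m³.

0.00181 kg/m³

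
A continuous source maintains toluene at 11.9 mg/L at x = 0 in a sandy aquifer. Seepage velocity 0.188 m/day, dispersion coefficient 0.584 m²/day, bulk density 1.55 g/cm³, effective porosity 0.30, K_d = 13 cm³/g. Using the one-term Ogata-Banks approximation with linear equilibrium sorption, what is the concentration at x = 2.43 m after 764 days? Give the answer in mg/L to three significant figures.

Retardation factor R = 1 + ρ_b·K_d/n = 1 + 1.55 × 13/0.30 = 68.17.
Sorption retards both mechanisms: v_R = v/R = 0.002758 m/day, D_R = D/R = 0.008567 m²/day.
v_R·t = 0.002758 × 764 = 2.107112 m; 2√(D_R t) = 5.117 m; argument = (2.43 − 2.107112)/5.117 = 0.06310.
C = C₀ × ½·erfc(0.06310) = 11.9 × 0.4644 = 5.53 mg/L.

5.53 mg/L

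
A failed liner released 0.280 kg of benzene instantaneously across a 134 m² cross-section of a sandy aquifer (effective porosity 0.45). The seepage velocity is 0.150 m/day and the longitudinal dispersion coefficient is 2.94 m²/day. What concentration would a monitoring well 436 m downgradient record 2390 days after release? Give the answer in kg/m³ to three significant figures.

1.26e-05 kg/m³

For an instantaneous plane source, C(x,t) = M/(n_e·A·√(4πDt)) · exp(−(x−vt)²/(4Dt)), with n_e·A the pore (flow) area.
Plume center vt = 0.150 × 2390 = 358.5 m, so the well at 436 m is 77.5 m downgradient of the peak.
√(4πDt) = 297.2 m, giving peak height M/(n_e·A·√(4πDt)) = 0.280/(0.45 × 134 × 297.2) = 1.562e-05 kg/m³.
(x−vt)²/(4Dt) = (77.5)²/(4 × 2.94 × 2390) = 0.2137; exp(−0.2137) = 0.8076.
C = 1.562e-05 × 0.8076 = 1.26e-05 kg/m³.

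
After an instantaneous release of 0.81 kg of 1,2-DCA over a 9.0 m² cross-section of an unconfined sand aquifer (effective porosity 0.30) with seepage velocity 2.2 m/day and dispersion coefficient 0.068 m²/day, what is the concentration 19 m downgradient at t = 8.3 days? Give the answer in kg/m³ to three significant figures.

For an instantaneous plane source, C(x,t) = M/(n_e·A·√(4πDt)) · exp(−(x−vt)²/(4Dt)), with n_e·A the pore (flow) area.
Plume center vt = 2.2 × 8.3 = 18.26 m, so the well at 19 m is 0.74 m downgradient of the peak.
√(4πDt) = 2.663 m, giving peak height M/(n_e·A·√(4πDt)) = 0.81/(0.30 × 9.0 × 2.663) = 0.1127 kg/m³.
(x−vt)²/(4Dt) = (0.74)²/(4 × 0.068 × 8.3) = 0.2426; exp(−0.2426) = 0.7846.
C = 0.1127 × 0.7846 = 0.0884 kg/m³.

0.0884 kg/m³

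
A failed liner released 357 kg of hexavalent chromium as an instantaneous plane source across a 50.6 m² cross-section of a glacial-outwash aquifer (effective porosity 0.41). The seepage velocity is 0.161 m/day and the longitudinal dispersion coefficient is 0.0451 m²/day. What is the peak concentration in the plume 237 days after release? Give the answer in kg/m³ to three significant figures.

1.48 kg/m³

The peak of an instantaneous 1D plume sits at x = vt; there the Gaussian factor is 1 and C_max = M/(n_e·A·√(4πDt)), where n_e·A is the pore area the mass is dissolved in.
√(4πDt) = √(4π × 0.0451 × 237) = 11.59 m, so C_max = 357/(0.41 × 50.6 × 11.59) = 1.48 kg/m³.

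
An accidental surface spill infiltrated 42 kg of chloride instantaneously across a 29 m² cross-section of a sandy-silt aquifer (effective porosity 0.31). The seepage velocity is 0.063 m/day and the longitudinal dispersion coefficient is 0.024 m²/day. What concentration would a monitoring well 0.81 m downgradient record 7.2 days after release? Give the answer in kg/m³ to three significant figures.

For an instantaneous plane source, C(x,t) = M/(n_e·A·√(4πDt)) · exp(−(x−vt)²/(4Dt)), with n_e·A the pore (flow) area.
Plume center vt = 0.063 × 7.2 = 0.4536 m, so the well at 0.81 m is 0.3564 m downgradient of the peak.
√(4πDt) = 1.474 m, giving peak height M/(n_e·A·√(4πDt)) = 42/(0.31 × 29 × 1.474) = 3.170 kg/m³.
(x−vt)²/(4Dt) = (0.3564)²/(4 × 0.024 × 7.2) = 0.1838; exp(−0.1838) = 0.8321.
C = 3.170 × 0.8321 = 2.64 kg/m³.

2.64 kg/m³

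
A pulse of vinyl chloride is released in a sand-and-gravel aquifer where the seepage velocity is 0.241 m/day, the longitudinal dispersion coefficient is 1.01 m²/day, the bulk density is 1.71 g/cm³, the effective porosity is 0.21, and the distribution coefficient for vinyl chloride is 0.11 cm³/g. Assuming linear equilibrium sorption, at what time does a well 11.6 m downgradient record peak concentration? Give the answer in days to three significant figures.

64.1 days

Retardation factor R = 1 + ρ_b·K_d/n = 1 + 1.71 × 0.11/0.21 = 1.896.
Sorption retards both mechanisms: v_R = v/R = 0.1271 m/day, D_R = D/R = 0.5327 m²/day.
Peak time from v_R²t² + 2D_R t − x² = 0: t = (√(D_R² + v_R²x²) − D_R)/v_R².
√(D_R² + v_R²x²) = √(0.5327² + 0.1271² × 11.6²) = 1.568; v_R² = 0.01615.
t = (1.568 − 0.5327)/0.01615 = 64.1 days.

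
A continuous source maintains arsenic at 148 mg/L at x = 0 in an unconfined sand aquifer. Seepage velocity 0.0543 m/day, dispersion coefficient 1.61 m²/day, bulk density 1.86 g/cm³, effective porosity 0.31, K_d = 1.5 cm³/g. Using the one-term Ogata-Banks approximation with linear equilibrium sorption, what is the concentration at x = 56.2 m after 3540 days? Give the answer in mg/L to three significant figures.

20.2 mg/L

Retardation factor R = 1 + ρ_b·K_d/n = 1 + 1.86 × 1.5/0.31 = 10.00.
Sorption retards both mechanisms: v_R = v/R = 0.005430 m/day, D_R = D/R = 0.1610 m²/day.
v_R·t = 0.005430 × 3540 = 19.2222 m; 2√(D_R t) = 47.75 m; argument = (56.2 − 19.2222)/47.75 = 0.7744.
C = C₀ × ½·erfc(0.7744) = 148 × 0.1367 = 20.2 mg/L.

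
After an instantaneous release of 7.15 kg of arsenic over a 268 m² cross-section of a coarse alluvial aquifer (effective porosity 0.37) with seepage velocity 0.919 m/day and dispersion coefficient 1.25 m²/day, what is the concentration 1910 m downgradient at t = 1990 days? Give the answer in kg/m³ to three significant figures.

0.000210 kg/m³

For an instantaneous plane source, C(x,t) = M/(n_e·A·√(4πDt)) · exp(−(x−vt)²/(4Dt)), with n_e·A the pore (flow) area.
Plume center vt = 0.919 × 1990 = 1828.81 m, so the well at 1910 m is 81.19 m downgradient of the peak.
√(4πDt) = 176.8 m, giving peak height M/(n_e·A·√(4πDt)) = 7.15/(0.37 × 268 × 176.8) = 0.0004078 kg/m³.
(x−vt)²/(4Dt) = (81.19)²/(4 × 1.25 × 1990) = 0.6625; exp(−0.6625) = 0.5156.
C = 0.0004078 × 0.5156 = 0.000210 kg/m³.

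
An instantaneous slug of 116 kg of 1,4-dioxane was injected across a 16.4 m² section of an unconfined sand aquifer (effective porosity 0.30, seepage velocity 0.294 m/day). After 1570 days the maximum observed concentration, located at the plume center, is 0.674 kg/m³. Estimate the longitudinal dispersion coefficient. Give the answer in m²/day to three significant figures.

At the plume center C_max = M/(n_e·A·√(4πDt)), so D = M²/(4πt·(n_e·A·C_max)²).
n_e·A·C_max = 0.30 × 16.4 × 0.674 = 3.316 kg/m.
D = 116²/(4π × 1570 × 3.316²) = 0.0620 m²/day.

0.0620 m²/day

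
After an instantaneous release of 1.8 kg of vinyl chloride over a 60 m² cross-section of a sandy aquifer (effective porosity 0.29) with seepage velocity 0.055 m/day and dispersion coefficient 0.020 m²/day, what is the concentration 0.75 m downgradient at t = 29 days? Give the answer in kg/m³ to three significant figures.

0.0282 kg/m³

For an instantaneous plane source, C(x,t) = M/(n_e·A·√(4πDt)) · exp(−(x−vt)²/(4Dt)), with n_e·A the pore (flow) area.
Plume center vt = 0.055 × 29 = 1.595 m, so the well at 0.75 m is 0.845 m upgradient of the peak.
√(4πDt) = 2.700 m, giving peak height M/(n_e·A·√(4πDt)) = 1.8/(0.29 × 60 × 2.700) = 0.03831 kg/m³.
(x−vt)²/(4Dt) = (-0.845)²/(4 × 0.020 × 29) = 0.3078; exp(−0.3078) = 0.7351.
C = 0.03831 × 0.7351 = 0.0282 kg/m³.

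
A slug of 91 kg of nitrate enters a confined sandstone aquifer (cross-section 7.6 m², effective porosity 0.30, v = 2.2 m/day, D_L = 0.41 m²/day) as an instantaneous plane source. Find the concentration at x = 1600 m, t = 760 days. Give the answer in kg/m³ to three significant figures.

For an instantaneous plane source, C(x,t) = M/(n_e·A·√(4πDt)) · exp(−(x−vt)²/(4Dt)), with n_e·A the pore (flow) area.
Plume center vt = 2.2 × 760 = 1672 m, so the well at 1600 m is 72 m upgradient of the peak.
√(4πDt) = 62.58 m, giving peak height M/(n_e·A·√(4πDt)) = 91/(0.30 × 7.6 × 62.58) = 0.6378 kg/m³.
(x−vt)²/(4Dt) = (-72)²/(4 × 0.41 × 760) = 4.159; exp(−4.159) = 0.01562.
C = 0.6378 × 0.01562 = 0.00996 kg/m³.

0.00996 kg/m³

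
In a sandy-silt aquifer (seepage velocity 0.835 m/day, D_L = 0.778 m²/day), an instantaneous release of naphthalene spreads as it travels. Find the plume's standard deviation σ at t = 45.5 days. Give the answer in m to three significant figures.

Dispersive spreading gives a Gaussian with σ² = 2Dt; advection only shifts the center.
σ = √(2 × 0.778 × 45.5) = 8.41 m.

8.41 m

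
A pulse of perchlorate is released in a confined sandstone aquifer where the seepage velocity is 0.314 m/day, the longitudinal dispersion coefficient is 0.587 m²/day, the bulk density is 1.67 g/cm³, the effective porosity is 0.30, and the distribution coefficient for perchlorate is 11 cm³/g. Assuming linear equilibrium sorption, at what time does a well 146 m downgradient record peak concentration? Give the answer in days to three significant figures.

28600 days

Retardation factor R = 1 + ρ_b·K_d/n = 1 + 1.67 × 11/0.30 = 62.23.
Sorption retards both mechanisms: v_R = v/R = 0.005046 m/day, D_R = D/R = 0.009433 m²/day.
Peak time from v_R²t² + 2D_R t − x² = 0: t = (√(D_R² + v_R²x²) − D_R)/v_R².
√(D_R² + v_R²x²) = √(0.009433² + 0.005046² × 146²) = 0.7368; v_R² = 2.546e-05.
t = (0.7368 − 0.009433)/2.546e-05 = 28600 days.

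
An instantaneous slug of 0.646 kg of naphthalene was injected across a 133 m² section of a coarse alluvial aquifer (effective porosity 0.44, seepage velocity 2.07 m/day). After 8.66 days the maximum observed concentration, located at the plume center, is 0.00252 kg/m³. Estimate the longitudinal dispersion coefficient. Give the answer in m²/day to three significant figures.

At the plume center C_max = M/(n_e·A·√(4πDt)), so D = M²/(4πt·(n_e·A·C_max)²).
n_e·A·C_max = 0.44 × 133 × 0.00252 = 0.1475 kg/m.
D = 0.646²/(4π × 8.66 × 0.1475²) = 0.176 m²/day.

0.176 m²/day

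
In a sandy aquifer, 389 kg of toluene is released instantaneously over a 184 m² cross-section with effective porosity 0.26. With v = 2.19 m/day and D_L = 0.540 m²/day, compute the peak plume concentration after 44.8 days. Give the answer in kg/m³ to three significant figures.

The peak of an instantaneous 1D plume sits at x = vt; there the Gaussian factor is 1 and C_max = M/(n_e·A·√(4πDt)), where n_e·A is the pore area the mass is dissolved in.
√(4πDt) = √(4π × 0.540 × 44.8) = 17.44 m, so C_max = 389/(0.26 × 184 × 17.44) = 0.466 kg/m³.

0.466 kg/m³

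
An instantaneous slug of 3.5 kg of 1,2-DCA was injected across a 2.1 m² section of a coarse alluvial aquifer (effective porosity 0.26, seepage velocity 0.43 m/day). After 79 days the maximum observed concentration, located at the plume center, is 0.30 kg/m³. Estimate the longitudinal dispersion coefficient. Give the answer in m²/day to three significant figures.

0.460 m²/day

At the plume center C_max = M/(n_e·A·√(4πDt)), so D = M²/(4πt·(n_e·A·C_max)²).
n_e·A·C_max = 0.26 × 2.1 × 0.30 = 0.1638 kg/m.
D = 3.5²/(4π × 79 × 0.1638²) = 0.460 m²/day.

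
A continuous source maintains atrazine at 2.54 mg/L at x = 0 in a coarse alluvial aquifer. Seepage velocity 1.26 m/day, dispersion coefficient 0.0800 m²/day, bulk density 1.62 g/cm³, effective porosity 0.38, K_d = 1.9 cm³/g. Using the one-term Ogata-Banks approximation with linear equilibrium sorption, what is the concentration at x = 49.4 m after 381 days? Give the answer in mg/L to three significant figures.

2.29 mg/L

Retardation factor R = 1 + ρ_b·K_d/n = 1 + 1.62 × 1.9/0.38 = 9.100.
Sorption retards both mechanisms: v_R = v/R = 0.1385 m/day, D_R = D/R = 0.008791 m²/day.
v_R·t = 0.1385 × 381 = 52.7685 m; 2√(D_R t) = 3.660 m; argument = (49.4 − 52.7685)/3.660 = -0.9204.
C = C₀ × ½·erfc(-0.9204) = 2.54 × 0.9035 = 2.29 mg/L.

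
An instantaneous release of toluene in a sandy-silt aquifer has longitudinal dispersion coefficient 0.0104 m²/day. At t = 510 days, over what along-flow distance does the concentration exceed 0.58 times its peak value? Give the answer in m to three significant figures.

6.80 m

The plume is Gaussian with σ = √(2Dt) = √(2 × 0.0104 × 510) = 3.257 m.
C/C_peak = exp(−Δx²/(2σ²)) = 0.58 ⇒ Δx = σ·√(−2 ln 0.58) = 3.257 × 1.044 = 3.400 m.
Width = 2Δx = 6.80 m.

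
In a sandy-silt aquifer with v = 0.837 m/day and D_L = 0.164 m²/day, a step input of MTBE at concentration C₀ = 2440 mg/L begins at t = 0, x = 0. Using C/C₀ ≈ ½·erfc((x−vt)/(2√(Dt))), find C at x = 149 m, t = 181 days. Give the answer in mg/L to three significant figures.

For a continuous step input, C/C₀ ≈ ½·erfc((x−vt)/(2√(Dt))).
vt = 0.837 × 181 = 151.497 m and 2√(Dt) = 2√(0.164 × 181) = 10.90 m.
Argument (x−vt)/(2√(Dt)) = (149 − 151.497)/10.90 = -0.2291; ½·erfc(-0.2291) = 0.6270.
C = 2440 × 0.6270 = 1530 mg/L.

1530 mg/L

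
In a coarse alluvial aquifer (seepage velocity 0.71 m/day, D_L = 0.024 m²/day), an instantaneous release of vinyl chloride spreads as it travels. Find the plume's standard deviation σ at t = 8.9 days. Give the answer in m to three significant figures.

0.654 m

Dispersive spreading gives a Gaussian with σ² = 2Dt; advection only shifts the center.
σ = √(2 × 0.024 × 8.9) = 0.654 m.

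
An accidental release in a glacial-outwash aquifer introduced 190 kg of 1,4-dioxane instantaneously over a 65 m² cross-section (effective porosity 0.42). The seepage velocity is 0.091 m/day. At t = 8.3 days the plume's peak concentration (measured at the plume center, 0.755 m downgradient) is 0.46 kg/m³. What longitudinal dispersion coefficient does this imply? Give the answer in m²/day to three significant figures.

At the plume center C_max = M/(n_e·A·√(4πDt)), so D = M²/(4πt·(n_e·A·C_max)²).
n_e·A·C_max = 0.42 × 65 × 0.46 = 12.56 kg/m.
D = 190²/(4π × 8.3 × 12.56²) = 2.19 m²/day.

2.19 m²/day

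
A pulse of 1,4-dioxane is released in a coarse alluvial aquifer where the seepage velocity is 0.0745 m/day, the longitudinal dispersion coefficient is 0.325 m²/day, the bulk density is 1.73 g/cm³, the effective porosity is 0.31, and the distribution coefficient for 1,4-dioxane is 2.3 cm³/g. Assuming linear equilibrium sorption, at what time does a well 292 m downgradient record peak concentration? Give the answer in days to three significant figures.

Retardation factor R = 1 + ρ_b·K_d/n = 1 + 1.73 × 2.3/0.31 = 13.84.
Sorption retards both mechanisms: v_R = v/R = 0.005383 m/day, D_R = D/R = 0.02348 m²/day.
Peak time from v_R²t² + 2D_R t − x² = 0: t = (√(D_R² + v_R²x²) − D_R)/v_R².
√(D_R² + v_R²x²) = √(0.02348² + 0.005383² × 292²) = 1.572; v_R² = 2.898e-05.
t = (1.572 − 0.02348)/2.898e-05 = 53400 days.

53400 days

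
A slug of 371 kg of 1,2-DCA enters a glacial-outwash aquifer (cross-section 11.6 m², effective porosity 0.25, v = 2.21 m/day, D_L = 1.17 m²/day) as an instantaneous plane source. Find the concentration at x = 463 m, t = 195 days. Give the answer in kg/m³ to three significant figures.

For an instantaneous plane source, C(x,t) = M/(n_e·A·√(4πDt)) · exp(−(x−vt)²/(4Dt)), with n_e·A the pore (flow) area.
Plume center vt = 2.21 × 195 = 430.95 m, so the well at 463 m is 32.05 m downgradient of the peak.
√(4πDt) = 53.54 m, giving peak height M/(n_e·A·√(4πDt)) = 371/(0.25 × 11.6 × 53.54) = 2.389 kg/m³.
(x−vt)²/(4Dt) = (32.05)²/(4 × 1.17 × 195) = 1.126; exp(−1.126) = 0.3243.
C = 2.389 × 0.3243 = 0.775 kg/m³.

0.775 kg/m³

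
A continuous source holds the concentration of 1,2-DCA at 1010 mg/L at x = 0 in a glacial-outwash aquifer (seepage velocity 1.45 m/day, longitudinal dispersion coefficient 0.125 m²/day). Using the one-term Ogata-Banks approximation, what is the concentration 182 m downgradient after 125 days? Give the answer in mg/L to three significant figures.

451 mg/L

For a continuous step input, C/C₀ ≈ ½·erfc((x−vt)/(2√(Dt))).
vt = 1.45 × 125 = 181.25 m and 2√(Dt) = 2√(0.125 × 125) = 7.906 m.
Argument (x−vt)/(2√(Dt)) = (182 − 181.25)/7.906 = 0.09486; ½·erfc(0.09486) = 0.4466.
C = 1010 × 0.4466 = 451 mg/L.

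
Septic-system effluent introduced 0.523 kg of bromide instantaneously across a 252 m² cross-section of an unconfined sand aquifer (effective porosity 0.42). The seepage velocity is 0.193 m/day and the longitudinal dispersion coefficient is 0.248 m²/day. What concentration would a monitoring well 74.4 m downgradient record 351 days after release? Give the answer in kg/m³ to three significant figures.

0.000132 kg/m³

For an instantaneous plane source, C(x,t) = M/(n_e·A·√(4πDt)) · exp(−(x−vt)²/(4Dt)), with n_e·A the pore (flow) area.
Plume center vt = 0.193 × 351 = 67.743 m, so the well at 74.4 m is 6.657 m downgradient of the peak.
√(4πDt) = 33.07 m, giving peak height M/(n_e·A·√(4πDt)) = 0.523/(0.42 × 252 × 33.07) = 0.0001494 kg/m³.
(x−vt)²/(4Dt) = (6.657)²/(4 × 0.248 × 351) = 0.1273; exp(−0.1273) = 0.8805.
C = 0.0001494 × 0.8805 = 0.000132 kg/m³.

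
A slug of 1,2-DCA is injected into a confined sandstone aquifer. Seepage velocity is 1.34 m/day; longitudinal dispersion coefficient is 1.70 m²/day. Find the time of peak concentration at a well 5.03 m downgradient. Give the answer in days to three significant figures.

2.92 days

For the 1D instantaneous-source solution, setting ∂C/∂t = 0 at fixed x gives v²t² + 2Dt − x² = 0, so t = (√(D² + v²x²) − D)/v².
√(D² + v²x²) = √(1.70² + 1.34² × 5.03²) = 6.951; v² = 1.7956.
t = (6.951 − 1.70)/1.7956 = 2.92 days (vs. the pure-advection estimate x/v = 3.75 d).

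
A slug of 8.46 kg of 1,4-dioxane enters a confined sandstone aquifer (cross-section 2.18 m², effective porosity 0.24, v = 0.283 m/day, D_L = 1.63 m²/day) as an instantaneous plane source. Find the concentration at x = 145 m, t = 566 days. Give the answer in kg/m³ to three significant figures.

For an instantaneous plane source, C(x,t) = M/(n_e·A·√(4πDt)) · exp(−(x−vt)²/(4Dt)), with n_e·A the pore (flow) area.
Plume center vt = 0.283 × 566 = 160.178 m, so the well at 145 m is 15.178 m upgradient of the peak.
√(4πDt) = 107.7 m, giving peak height M/(n_e·A·√(4πDt)) = 8.46/(0.24 × 2.18 × 107.7) = 0.1501 kg/m³.
(x−vt)²/(4Dt) = (-15.178)²/(4 × 1.63 × 566) = 0.06243; exp(−0.06243) = 0.9395.
C = 0.1501 × 0.9395 = 0.141 kg/m³.

0.141 kg/m³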